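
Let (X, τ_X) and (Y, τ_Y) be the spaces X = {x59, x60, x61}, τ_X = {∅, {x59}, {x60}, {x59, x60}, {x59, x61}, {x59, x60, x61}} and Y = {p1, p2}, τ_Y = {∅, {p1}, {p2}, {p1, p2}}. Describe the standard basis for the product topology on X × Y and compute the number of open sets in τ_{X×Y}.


Basis B = {∅ × ∅, {x59} × {p1}, {x59} × {p2}, {x60} × {p1}, {x60} × {p2}, {x59} × {p1, p2}, {x59, x60} × {p1}, {x59, x61} × {p1}, {x59, x60} × {p2}, {x59, x61} × {p2}, {x60} × {p1, p2}, {x59, x60, x61} × {p1}, {x59, x60, x61} × {p2}, {x59, x60} × {p1, p2}, {x59, x61} × {p1, p2}, {x59, x60, x61} × {p1, p2}}; |τ_{X×Y}| = 36.

Enumerate products U × V with U ∈ τ_X, V ∈ τ_Y (deduplicated):
  ∅ × ∅ = {} (∅)
  {x59} × {p1} = {(x59,p1)}
  {x59} × {p2} = {(x59,p2)}
  {x60} × {p1} = {(x60,p1)}
  {x60} × {p2} = {(x60,p2)}
  {x59} × {p1, p2} = {(x59,p1), (x59,p2)}
  {x59, x60} × {p1} = {(x59,p1), (x60,p1)}
  {x59, x61} × {p1} = {(x59,p1), (x61,p1)}
  {x59, x60} × {p2} = {(x59,p2), (x60,p2)}
  {x59, x61} × {p2} = {(x59,p2), (x61,p2)}
  {x60} × {p1, p2} = {(x60,p1), (x60,p2)}
  {x59, x60, x61} × {p1} = {(x59,p1), (x60,p1), (x61,p1)}
  {x59, x60, x61} × {p2} = {(x59,p2), (x60,p2), (x61,p2)}
  {x59, x60} × {p1, p2} = {(x59,p1), (x59,p2), (x60,p1), (x60,p2)}
  {x59, x61} × {p1, p2} = {(x59,p1), (x59,p2), (x61,p1), (x61,p2)}
  {x59, x60, x61} × {p1, p2} = {(x59,p1), (x59,p2), (x60,p1), (x60,p2), (x61,p1), (x61,p2)}
These 16 distinct sets form the basis B.
Close under arbitrary unions to get τ_{X×Y}; counting gives |τ_{X×Y}| = 36.


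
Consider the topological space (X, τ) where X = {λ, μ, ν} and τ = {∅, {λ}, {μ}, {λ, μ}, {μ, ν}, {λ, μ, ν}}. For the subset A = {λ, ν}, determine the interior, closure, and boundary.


int(A) = {λ}, cl(A) = {λ, ν}, ∂A = {ν}.

Closed sets in (X, τ) are complements of opens:
  closed(X, τ) = {∅, {λ}, {ν}, {λ, ν}, {μ, ν}, {λ, μ, ν}}.
int(A) = ⋃ {U ∈ τ : U ⊆ A}. Opens contained in A: ∅, {λ}.
Taking the union of these: int(A) = {λ}.
cl(A) = ⋂ {C closed : A ⊆ C}. Closed sets containing A: {λ, ν}, {λ, μ, ν}.
Intersecting these: cl(A) = {λ, ν}.
∂A = cl(A) ∖ int(A) = {λ, ν} ∖ {λ} = {ν}.


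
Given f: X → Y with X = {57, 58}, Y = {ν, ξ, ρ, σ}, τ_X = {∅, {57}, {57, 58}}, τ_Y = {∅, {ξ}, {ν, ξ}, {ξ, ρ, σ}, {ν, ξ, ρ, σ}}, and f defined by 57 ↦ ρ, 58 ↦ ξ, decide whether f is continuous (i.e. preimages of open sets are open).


f is NOT continuous.

Compute f^{-1}(U) for each U ∈ τ_Y:
  U = ∅: f^{-1}(U) = ∅ ∈ τ_X ✓.
  U = {ξ}: f^{-1}(U) = {58} ∉ τ_X ✗.
  U = {ν, ξ}: f^{-1}(U) = {58} ∉ τ_X ✗.
  U = {ξ, ρ, σ}: f^{-1}(U) = {57, 58} ∈ τ_X ✓.
  U = {ν, ξ, ρ, σ}: f^{-1}(U) = {57, 58} ∈ τ_X ✓.
Found U = {ξ} with f^{-1}(U) = {58} not in τ_X. Therefore f is NOT continuous.


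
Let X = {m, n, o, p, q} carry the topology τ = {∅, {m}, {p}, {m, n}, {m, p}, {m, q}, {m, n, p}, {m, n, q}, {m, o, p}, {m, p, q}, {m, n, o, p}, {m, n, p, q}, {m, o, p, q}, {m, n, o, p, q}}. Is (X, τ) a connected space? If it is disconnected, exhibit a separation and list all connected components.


(X, τ) is connected.

Find clopen sets (U ∈ τ with X ∖ U ∈ τ):
  U = ∅, X ∖ U = {m, n, o, p, q} — both open, so U is clopen.
  U = {m, n, o, p, q}, X ∖ U = ∅ — both open, so U is clopen.
Only trivial clopens (∅ and X) exist, so (X, τ) is connected.
Compute connected components by grouping points that agree on all clopens:
  component: {m, n, o, p, q}


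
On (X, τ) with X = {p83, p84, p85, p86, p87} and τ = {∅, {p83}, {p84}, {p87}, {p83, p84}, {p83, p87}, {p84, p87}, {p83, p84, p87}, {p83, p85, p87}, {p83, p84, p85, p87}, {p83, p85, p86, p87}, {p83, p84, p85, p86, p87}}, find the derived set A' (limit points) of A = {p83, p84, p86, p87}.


A' = {p85, p86}

For each x ∈ X, list the open sets U ∈ τ with x ∈ U, then check whether U ∩ (A ∖ {x}) ≠ ∅ for every such U.
  x = p83: open {p83} ∋ x has {p83} ∩ (A ∖ {p83}) = ∅, so x is NOT a limit point.
  x = p84: open {p84} ∋ x has {p84} ∩ (A ∖ {p84}) = ∅, so x is NOT a limit point.
  x = p85: opens ∋ x are {p83, p85, p87}, {p83, p84, p85, p87}, {p83, p85, p86, p87}, {p83, p84, p85, p86, p87}; each meets A ∖ {p85}, so x IS a limit point.
  x = p86: opens ∋ x are {p83, p85, p86, p87}, {p83, p84, p85, p86, p87}; each meets A ∖ {p86}, so x IS a limit point.
  x = p87: open {p87} ∋ x has {p87} ∩ (A ∖ {p87}) = ∅, so x is NOT a limit point.
Collecting: A' = {p85, p86}.


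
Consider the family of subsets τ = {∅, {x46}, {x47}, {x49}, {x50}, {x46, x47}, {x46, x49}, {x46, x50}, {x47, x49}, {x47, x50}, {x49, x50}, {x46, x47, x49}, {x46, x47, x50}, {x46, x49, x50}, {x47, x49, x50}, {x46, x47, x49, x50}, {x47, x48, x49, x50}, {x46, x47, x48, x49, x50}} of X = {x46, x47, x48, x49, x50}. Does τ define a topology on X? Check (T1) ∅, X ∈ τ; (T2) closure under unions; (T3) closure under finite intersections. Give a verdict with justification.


τ IS a topology on X.

Axiom (T1): ∅ ∈ τ? Yes; X ∈ τ? Yes.
Axiom (T2/T3): check pairwise unions and intersections of members of τ.
All pairwise intersections and unions checked — each lies in τ. Therefore τ satisfies (T1), (T2), (T3): it IS a topology on X.


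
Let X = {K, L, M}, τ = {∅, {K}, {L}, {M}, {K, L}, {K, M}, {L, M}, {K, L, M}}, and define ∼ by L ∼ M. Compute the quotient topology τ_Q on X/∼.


X/∼ = {[K], [L=M]}; |τ_Q| = 4.

Equivalence classes: [K], [L=M].
Quotient map π: X → X/∼ sends K ↦ [K], L ↦ [L=M], M ↦ [L=M].
For each subset V ⊆ X/∼, compute π^{-1}(V) ⊆ X and check whether π^{-1}(V) ∈ τ. V is open in τ_Q iff π^{-1}(V) ∈ τ.
  V = {}: π^{-1}(V) = ∅ ∈ τ ✓.
  V = {[K]}: π^{-1}(V) = {K} ∈ τ ✓.
  V = {[L=M]}: π^{-1}(V) = {L, M} ∈ τ ✓.
  V = {[K], [L=M]}: π^{-1}(V) = {K, L, M} ∈ τ ✓.
Open sets in the quotient: τ_Q = {{}, {[K]}, {[L=M]}, {[K], [L=M]}} (4 elements).


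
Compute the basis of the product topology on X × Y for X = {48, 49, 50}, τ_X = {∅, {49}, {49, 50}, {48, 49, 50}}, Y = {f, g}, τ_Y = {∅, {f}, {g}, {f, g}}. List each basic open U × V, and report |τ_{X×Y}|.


Basis B = {∅ × ∅, {49} × {f}, {49} × {g}, {49} × {f, g}, {49, 50} × {f}, {49, 50} × {g}, {48, 49, 50} × {f}, {48, 49, 50} × {g}, {49, 50} × {f, g}, {48, 49, 50} × {f, g}}; |τ_{X×Y}| = 16.

Enumerate products U × V with U ∈ τ_X, V ∈ τ_Y (deduplicated):
  ∅ × ∅ = {} (∅)
  {49} × {f} = {(49,f)}
  {49} × {g} = {(49,g)}
  {49} × {f, g} = {(49,f), (49,g)}
  {49, 50} × {f} = {(49,f), (50,f)}
  {49, 50} × {g} = {(49,g), (50,g)}
  {48, 49, 50} × {f} = {(48,f), (49,f), (50,f)}
  {48, 49, 50} × {g} = {(48,g), (49,g), (50,g)}
  {49, 50} × {f, g} = {(49,f), (49,g), (50,f), (50,g)}
  {48, 49, 50} × {f, g} = {(48,f), (48,g), (49,f), (49,g), (50,f), (50,g)}
These 10 distinct sets form the basis B.
Close under arbitrary unions to get τ_{X×Y}; counting gives |τ_{X×Y}| = 16.


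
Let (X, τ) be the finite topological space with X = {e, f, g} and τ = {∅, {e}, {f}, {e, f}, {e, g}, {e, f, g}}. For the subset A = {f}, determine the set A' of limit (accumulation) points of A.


A' = ∅

For each x ∈ X, list the open sets U ∈ τ with x ∈ U, then check whether U ∩ (A ∖ {x}) ≠ ∅ for every such U.
  x = e: open {e} ∋ x has {e} ∩ (A ∖ {e}) = ∅, so x is NOT a limit point.
  x = f: open {f} ∋ x has {f} ∩ (A ∖ {f}) = ∅, so x is NOT a limit point.
  x = g: open {e, g} ∋ x has {e, g} ∩ (A ∖ {g}) = ∅, so x is NOT a limit point.
Collecting: A' = ∅.


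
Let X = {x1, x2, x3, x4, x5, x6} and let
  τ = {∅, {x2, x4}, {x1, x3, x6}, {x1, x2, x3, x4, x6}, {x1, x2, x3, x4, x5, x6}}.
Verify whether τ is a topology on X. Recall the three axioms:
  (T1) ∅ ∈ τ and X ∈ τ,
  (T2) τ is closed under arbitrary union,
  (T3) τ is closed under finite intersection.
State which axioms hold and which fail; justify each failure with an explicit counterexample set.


τ IS a topology on X.

Axiom (T1): ∅ ∈ τ? Yes; X ∈ τ? Yes.
Axiom (T2/T3): check pairwise unions and intersections of members of τ.
All pairwise intersections and unions checked — each lies in τ. Therefore τ satisfies (T1), (T2), (T3): it IS a topology on X.


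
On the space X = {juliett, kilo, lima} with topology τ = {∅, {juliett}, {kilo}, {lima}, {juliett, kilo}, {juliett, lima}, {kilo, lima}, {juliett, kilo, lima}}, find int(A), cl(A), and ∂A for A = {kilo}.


int(A) = {kilo}, cl(A) = {kilo}, ∂A = ∅.

Closed sets in (X, τ) are complements of opens:
  closed(X, τ) = {∅, {juliett}, {kilo}, {lima}, {juliett, kilo}, {juliett, lima}, {kilo, lima}, {juliett, kilo, lima}}.
int(A) = ⋃ {U ∈ τ : U ⊆ A}. Opens contained in A: ∅, {kilo}.
Taking the union of these: int(A) = {kilo}.
cl(A) = ⋂ {C closed : A ⊆ C}. Closed sets containing A: {kilo}, {juliett, kilo}, {kilo, lima}, {juliett, kilo, lima}.
Intersecting these: cl(A) = {kilo}.
∂A = cl(A) ∖ int(A) = {kilo} ∖ {kilo} = ∅.


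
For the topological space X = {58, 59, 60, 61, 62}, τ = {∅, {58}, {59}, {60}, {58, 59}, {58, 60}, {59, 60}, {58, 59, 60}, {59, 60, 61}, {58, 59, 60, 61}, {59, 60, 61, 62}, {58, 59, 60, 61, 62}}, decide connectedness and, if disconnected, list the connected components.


(X, τ) is disconnected; components = [{58}, {59, 60, 61, 62}].

Find clopen sets (U ∈ τ with X ∖ U ∈ τ):
  U = ∅, X ∖ U = {58, 59, 60, 61, 62} — both open, so U is clopen.
  U = {58}, X ∖ U = {59, 60, 61, 62} — both open, so U is clopen.
  U = {59, 60, 61, 62}, X ∖ U = {58} — both open, so U is clopen.
  U = {58, 59, 60, 61, 62}, X ∖ U = ∅ — both open, so U is clopen.
Nontrivial clopen(s) exist: e.g. {59, 60, 61, 62}. So (X, τ) is disconnected.
Compute connected components by grouping points that agree on all clopens:
  component: {58}
  component: {59, 60, 61, 62}


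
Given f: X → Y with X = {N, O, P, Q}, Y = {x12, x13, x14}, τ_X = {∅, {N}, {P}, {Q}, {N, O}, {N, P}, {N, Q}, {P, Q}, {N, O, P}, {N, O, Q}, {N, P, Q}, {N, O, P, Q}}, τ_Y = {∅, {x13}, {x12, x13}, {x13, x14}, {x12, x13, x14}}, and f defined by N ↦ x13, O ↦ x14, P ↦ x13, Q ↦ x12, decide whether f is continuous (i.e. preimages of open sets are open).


f IS continuous.

Compute f^{-1}(U) for each U ∈ τ_Y:
  U = ∅: f^{-1}(U) = ∅ ∈ τ_X ✓.
  U = {x13}: f^{-1}(U) = {N, P} ∈ τ_X ✓.
  U = {x12, x13}: f^{-1}(U) = {N, P, Q} ∈ τ_X ✓.
  U = {x13, x14}: f^{-1}(U) = {N, O, P} ∈ τ_X ✓.
  U = {x12, x13, x14}: f^{-1}(U) = {N, O, P, Q} ∈ τ_X ✓.
Every preimage lies in τ_X, so f IS continuous.


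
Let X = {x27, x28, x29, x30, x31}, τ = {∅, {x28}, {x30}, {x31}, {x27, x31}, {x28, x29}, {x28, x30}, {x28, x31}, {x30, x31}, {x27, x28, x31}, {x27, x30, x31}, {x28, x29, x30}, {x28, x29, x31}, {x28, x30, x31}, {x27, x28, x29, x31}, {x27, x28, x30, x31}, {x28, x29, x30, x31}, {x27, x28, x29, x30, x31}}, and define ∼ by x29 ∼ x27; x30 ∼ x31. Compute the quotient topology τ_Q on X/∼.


X/∼ = {[x27=x29], [x28], [x30=x31]}; |τ_Q| = 5.

Equivalence classes: [x27=x29], [x28], [x30=x31].
Quotient map π: X → X/∼ sends x27 ↦ [x27=x29], x28 ↦ [x28], x29 ↦ [x27=x29], x30 ↦ [x30=x31], x31 ↦ [x30=x31].
For each subset V ⊆ X/∼, compute π^{-1}(V) ⊆ X and check whether π^{-1}(V) ∈ τ. V is open in τ_Q iff π^{-1}(V) ∈ τ.
  V = {}: π^{-1}(V) = ∅ ∈ τ ✓.
  V = {[x27=x29]}: π^{-1}(V) = {x27, x29} ∉ τ ✗.
  V = {[x28]}: π^{-1}(V) = {x28} ∈ τ ✓.
  V = {[x27=x29], [x28]}: π^{-1}(V) = {x27, x28, x29} ∉ τ ✗.
  V = {[x30=x31]}: π^{-1}(V) = {x30, x31} ∈ τ ✓.
  V = {[x27=x29], [x30=x31]}: π^{-1}(V) = {x27, x29, x30, x31} ∉ τ ✗.
  V = {[x28], [x30=x31]}: π^{-1}(V) = {x28, x30, x31} ∈ τ ✓.
  V = {[x27=x29], [x28], [x30=x31]}: π^{-1}(V) = {x27, x28, x29, x30, x31} ∈ τ ✓.
Open sets in the quotient: τ_Q = {{}, {[x28]}, {[x30=x31]}, {[x28], [x30=x31]}, {[x27=x29], [x28], [x30=x31]}} (5 elements).


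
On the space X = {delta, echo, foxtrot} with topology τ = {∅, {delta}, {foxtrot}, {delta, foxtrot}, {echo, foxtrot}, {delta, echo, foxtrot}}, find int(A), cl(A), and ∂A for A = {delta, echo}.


int(A) = {delta}, cl(A) = {delta, echo}, ∂A = {echo}.

Closed sets in (X, τ) are complements of opens:
  closed(X, τ) = {∅, {delta}, {echo}, {delta, echo}, {echo, foxtrot}, {delta, echo, foxtrot}}.
int(A) = ⋃ {U ∈ τ : U ⊆ A}. Opens contained in A: ∅, {delta}.
Taking the union of these: int(A) = {delta}.
cl(A) = ⋂ {C closed : A ⊆ C}. Closed sets containing A: {delta, echo}, {delta, echo, foxtrot}.
Intersecting these: cl(A) = {delta, echo}.
∂A = cl(A) ∖ int(A) = {delta, echo} ∖ {delta} = {echo}.


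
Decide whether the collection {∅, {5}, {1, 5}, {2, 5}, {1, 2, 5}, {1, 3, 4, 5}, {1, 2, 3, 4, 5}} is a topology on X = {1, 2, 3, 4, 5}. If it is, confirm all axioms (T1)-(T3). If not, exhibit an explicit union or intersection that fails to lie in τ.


τ IS a topology on X.

Axiom (T1): ∅ ∈ τ? Yes; X ∈ τ? Yes.
Axiom (T2/T3): check pairwise unions and intersections of members of τ.
All pairwise intersections and unions checked — each lies in τ. Therefore τ satisfies (T1), (T2), (T3): it IS a topology on X.


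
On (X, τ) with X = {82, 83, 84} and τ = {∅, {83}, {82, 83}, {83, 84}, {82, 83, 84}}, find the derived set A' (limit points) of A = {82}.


A' = ∅

For each x ∈ X, list the open sets U ∈ τ with x ∈ U, then check whether U ∩ (A ∖ {x}) ≠ ∅ for every such U.
  x = 82: open {82, 83} ∋ x has {82, 83} ∩ (A ∖ {82}) = ∅, so x is NOT a limit point.
  x = 83: open {83} ∋ x has {83} ∩ (A ∖ {83}) = ∅, so x is NOT a limit point.
  x = 84: open {83, 84} ∋ x has {83, 84} ∩ (A ∖ {84}) = ∅, so x is NOT a limit point.
Collecting: A' = ∅.


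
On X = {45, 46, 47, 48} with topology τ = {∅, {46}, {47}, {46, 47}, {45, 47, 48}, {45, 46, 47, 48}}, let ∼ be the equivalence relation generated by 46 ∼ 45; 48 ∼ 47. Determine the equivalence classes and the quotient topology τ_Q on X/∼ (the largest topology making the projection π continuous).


X/∼ = {[45=46], [47=48]}; |τ_Q| = 2.

Equivalence classes: [45=46], [47=48].
Quotient map π: X → X/∼ sends 45 ↦ [45=46], 46 ↦ [45=46], 47 ↦ [47=48], 48 ↦ [47=48].
For each subset V ⊆ X/∼, compute π^{-1}(V) ⊆ X and check whether π^{-1}(V) ∈ τ. V is open in τ_Q iff π^{-1}(V) ∈ τ.
  V = {}: π^{-1}(V) = ∅ ∈ τ ✓.
  V = {[45=46]}: π^{-1}(V) = {45, 46} ∉ τ ✗.
  V = {[47=48]}: π^{-1}(V) = {47, 48} ∉ τ ✗.
  V = {[45=46], [47=48]}: π^{-1}(V) = {45, 46, 47, 48} ∈ τ ✓.
Open sets in the quotient: τ_Q = {{}, {[45=46], [47=48]}} (2 elements).


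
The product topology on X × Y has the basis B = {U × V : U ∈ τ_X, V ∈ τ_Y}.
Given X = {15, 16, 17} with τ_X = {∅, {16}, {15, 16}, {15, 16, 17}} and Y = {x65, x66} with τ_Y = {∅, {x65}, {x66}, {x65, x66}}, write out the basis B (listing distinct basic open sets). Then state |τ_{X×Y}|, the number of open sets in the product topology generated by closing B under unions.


Basis B = {∅ × ∅, {16} × {x65}, {16} × {x66}, {15, 16} × {x65}, {15, 16} × {x66}, {16} × {x65, x66}, {15, 16, 17} × {x65}, {15, 16, 17} × {x66}, {15, 16} × {x65, x66}, {15, 16, 17} × {x65, x66}}; |τ_{X×Y}| = 16.

Enumerate products U × V with U ∈ τ_X, V ∈ τ_Y (deduplicated):
  ∅ × ∅ = {} (∅)
  {16} × {x65} = {(16,x65)}
  {16} × {x66} = {(16,x66)}
  {15, 16} × {x65} = {(15,x65), (16,x65)}
  {15, 16} × {x66} = {(15,x66), (16,x66)}
  {16} × {x65, x66} = {(16,x65), (16,x66)}
  {15, 16, 17} × {x65} = {(15,x65), (16,x65), (17,x65)}
  {15, 16, 17} × {x66} = {(15,x66), (16,x66), (17,x66)}
  {15, 16} × {x65, x66} = {(15,x65), (15,x66), (16,x65), (16,x66)}
  {15, 16, 17} × {x65, x66} = {(15,x65), (15,x66), (16,x65), (16,x66), (17,x65), (17,x66)}
These 10 distinct sets form the basis B.
Close under arbitrary unions to get τ_{X×Y}; counting gives |τ_{X×Y}| = 16.


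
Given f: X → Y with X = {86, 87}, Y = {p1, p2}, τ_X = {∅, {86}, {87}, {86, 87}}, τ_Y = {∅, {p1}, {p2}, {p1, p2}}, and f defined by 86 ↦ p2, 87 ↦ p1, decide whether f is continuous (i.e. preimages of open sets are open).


f IS continuous.

Compute f^{-1}(U) for each U ∈ τ_Y:
  U = ∅: f^{-1}(U) = ∅ ∈ τ_X ✓.
  U = {p1}: f^{-1}(U) = {87} ∈ τ_X ✓.
  U = {p2}: f^{-1}(U) = {86} ∈ τ_X ✓.
  U = {p1, p2}: f^{-1}(U) = {86, 87} ∈ τ_X ✓.
Every preimage lies in τ_X, so f IS continuous.


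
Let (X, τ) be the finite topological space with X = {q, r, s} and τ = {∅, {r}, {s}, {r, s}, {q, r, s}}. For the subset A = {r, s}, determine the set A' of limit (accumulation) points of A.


A' = {q}

For each x ∈ X, list the open sets U ∈ τ with x ∈ U, then check whether U ∩ (A ∖ {x}) ≠ ∅ for every such U.
  x = q: opens ∋ x are {q, r, s}; each meets A ∖ {q}, so x IS a limit point.
  x = r: open {r} ∋ x has {r} ∩ (A ∖ {r}) = ∅, so x is NOT a limit point.
  x = s: open {s} ∋ x has {s} ∩ (A ∖ {s}) = ∅, so x is NOT a limit point.
Collecting: A' = {q}.


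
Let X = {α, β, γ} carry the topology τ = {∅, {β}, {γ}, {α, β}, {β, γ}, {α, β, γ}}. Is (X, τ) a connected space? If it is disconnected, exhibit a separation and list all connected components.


(X, τ) is disconnected; components = [{γ}, {α, β}].

Find clopen sets (U ∈ τ with X ∖ U ∈ τ):
  U = ∅, X ∖ U = {α, β, γ} — both open, so U is clopen.
  U = {γ}, X ∖ U = {α, β} — both open, so U is clopen.
  U = {α, β}, X ∖ U = {γ} — both open, so U is clopen.
  U = {α, β, γ}, X ∖ U = ∅ — both open, so U is clopen.
Nontrivial clopen(s) exist: e.g. {α, β}. So (X, τ) is disconnected.
Compute connected components by grouping points that agree on all clopens:
  component: {γ}
  component: {α, β}


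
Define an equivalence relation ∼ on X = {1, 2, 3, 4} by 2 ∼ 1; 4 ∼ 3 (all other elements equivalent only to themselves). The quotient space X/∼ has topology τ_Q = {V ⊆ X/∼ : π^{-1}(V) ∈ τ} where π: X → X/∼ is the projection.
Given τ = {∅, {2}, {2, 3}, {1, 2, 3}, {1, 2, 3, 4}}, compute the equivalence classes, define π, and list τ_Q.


X/∼ = {[1=2], [3=4]}; |τ_Q| = 2.

Equivalence classes: [1=2], [3=4].
Quotient map π: X → X/∼ sends 1 ↦ [1=2], 2 ↦ [1=2], 3 ↦ [3=4], 4 ↦ [3=4].
For each subset V ⊆ X/∼, compute π^{-1}(V) ⊆ X and check whether π^{-1}(V) ∈ τ. V is open in τ_Q iff π^{-1}(V) ∈ τ.
  V = {}: π^{-1}(V) = ∅ ∈ τ ✓.
  V = {[1=2]}: π^{-1}(V) = {1, 2} ∉ τ ✗.
  V = {[3=4]}: π^{-1}(V) = {3, 4} ∉ τ ✗.
  V = {[1=2], [3=4]}: π^{-1}(V) = {1, 2, 3, 4} ∈ τ ✓.
Open sets in the quotient: τ_Q = {{}, {[1=2], [3=4]}} (2 elements).


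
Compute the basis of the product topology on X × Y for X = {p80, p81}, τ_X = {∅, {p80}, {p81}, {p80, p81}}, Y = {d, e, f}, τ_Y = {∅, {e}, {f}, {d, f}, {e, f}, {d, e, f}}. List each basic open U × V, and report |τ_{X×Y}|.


Basis B = {∅ × ∅, {p80} × {e}, {p80} × {f}, {p81} × {e}, {p81} × {f}, {p80} × {d, f}, {p80} × {e, f}, {p80, p81} × {e}, {p80, p81} × {f}, {p81} × {d, f}, {p81} × {e, f}, {p80} × {d, e, f}, {p81} × {d, e, f}, {p80, p81} × {d, f}, {p80, p81} × {e, f}, {p80, p81} × {d, e, f}}; |τ_{X×Y}| = 36.

Enumerate products U × V with U ∈ τ_X, V ∈ τ_Y (deduplicated):
  ∅ × ∅ = {} (∅)
  {p80} × {e} = {(p80,e)}
  {p80} × {f} = {(p80,f)}
  {p81} × {e} = {(p81,e)}
  {p81} × {f} = {(p81,f)}
  {p80} × {d, f} = {(p80,d), (p80,f)}
  {p80} × {e, f} = {(p80,e), (p80,f)}
  {p80, p81} × {e} = {(p80,e), (p81,e)}
  {p80, p81} × {f} = {(p80,f), (p81,f)}
  {p81} × {d, f} = {(p81,d), (p81,f)}
  {p81} × {e, f} = {(p81,e), (p81,f)}
  {p80} × {d, e, f} = {(p80,d), (p80,e), (p80,f)}
  {p81} × {d, e, f} = {(p81,d), (p81,e), (p81,f)}
  {p80, p81} × {d, f} = {(p80,d), (p80,f), (p81,d), (p81,f)}
  {p80, p81} × {e, f} = {(p80,e), (p80,f), (p81,e), (p81,f)}
  {p80, p81} × {d, e, f} = {(p80,d), (p80,e), (p80,f), (p81,d), (p81,e), (p81,f)}
These 16 distinct sets form the basis B.
Close under arbitrary unions to get τ_{X×Y}; counting gives |τ_{X×Y}| = 36.


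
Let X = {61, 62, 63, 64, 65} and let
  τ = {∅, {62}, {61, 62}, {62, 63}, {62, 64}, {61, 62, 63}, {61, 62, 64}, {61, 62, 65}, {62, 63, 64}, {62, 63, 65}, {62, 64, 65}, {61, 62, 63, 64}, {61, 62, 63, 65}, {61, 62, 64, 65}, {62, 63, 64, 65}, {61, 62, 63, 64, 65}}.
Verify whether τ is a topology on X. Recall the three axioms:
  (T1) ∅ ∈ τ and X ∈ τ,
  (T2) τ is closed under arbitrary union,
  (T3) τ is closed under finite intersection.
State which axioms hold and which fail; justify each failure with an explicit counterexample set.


τ is NOT a topology on X.

Axiom (T1): ∅ ∈ τ? Yes; X ∈ τ? Yes.
Axiom (T2/T3): check pairwise unions and intersections of members of τ.
Counterexample for (T3): {61, 62, 65} ∩ {62, 63, 65} = {62, 65} ∉ τ. Therefore τ is NOT a topology.


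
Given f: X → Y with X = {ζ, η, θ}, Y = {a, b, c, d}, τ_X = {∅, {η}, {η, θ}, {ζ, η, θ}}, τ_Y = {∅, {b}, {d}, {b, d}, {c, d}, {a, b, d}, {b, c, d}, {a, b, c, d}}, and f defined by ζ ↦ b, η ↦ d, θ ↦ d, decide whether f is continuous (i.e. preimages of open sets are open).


f is NOT continuous.

Compute f^{-1}(U) for each U ∈ τ_Y:
  U = ∅: f^{-1}(U) = ∅ ∈ τ_X ✓.
  U = {b}: f^{-1}(U) = {ζ} ∉ τ_X ✗.
  U = {d}: f^{-1}(U) = {η, θ} ∈ τ_X ✓.
  U = {b, d}: f^{-1}(U) = {ζ, η, θ} ∈ τ_X ✓.
  U = {c, d}: f^{-1}(U) = {η, θ} ∈ τ_X ✓.
  U = {a, b, d}: f^{-1}(U) = {ζ, η, θ} ∈ τ_X ✓.
  U = {b, c, d}: f^{-1}(U) = {ζ, η, θ} ∈ τ_X ✓.
  U = {a, b, c, d}: f^{-1}(U) = {ζ, η, θ} ∈ τ_X ✓.
Found U = {b} with f^{-1}(U) = {ζ} not in τ_X. Therefore f is NOT continuous.


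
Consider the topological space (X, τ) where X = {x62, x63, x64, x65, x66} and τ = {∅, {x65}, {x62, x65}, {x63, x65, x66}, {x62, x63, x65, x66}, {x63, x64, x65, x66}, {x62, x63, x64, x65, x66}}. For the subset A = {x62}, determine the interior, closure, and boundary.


int(A) = ∅, cl(A) = {x62}, ∂A = {x62}.

Closed sets in (X, τ) are complements of opens:
  closed(X, τ) = {∅, {x62}, {x64}, {x62, x64}, {x63, x64, x66}, {x62, x63, x64, x66}, {x62, x63, x64, x65, x66}}.
int(A) = ⋃ {U ∈ τ : U ⊆ A}. Opens contained in A: ∅.
Taking the union of these: int(A) = ∅.
cl(A) = ⋂ {C closed : A ⊆ C}. Closed sets containing A: {x62}, {x62, x64}, {x62, x63, x64, x66}, {x62, x63, x64, x65, x66}.
Intersecting these: cl(A) = {x62}.
∂A = cl(A) ∖ int(A) = {x62} ∖ ∅ = {x62}.


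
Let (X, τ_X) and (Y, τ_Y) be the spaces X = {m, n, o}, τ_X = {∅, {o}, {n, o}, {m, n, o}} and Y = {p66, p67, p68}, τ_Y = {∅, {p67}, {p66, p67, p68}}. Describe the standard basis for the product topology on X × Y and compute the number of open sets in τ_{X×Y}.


Basis B = {∅ × ∅, {o} × {p67}, {n, o} × {p67}, {m, n, o} × {p67}, {o} × {p66, p67, p68}, {n, o} × {p66, p67, p68}, {m, n, o} × {p66, p67, p68}}; |τ_{X×Y}| = 10.

Enumerate products U × V with U ∈ τ_X, V ∈ τ_Y (deduplicated):
  ∅ × ∅ = {} (∅)
  {o} × {p67} = {(o,p67)}
  {n, o} × {p67} = {(n,p67), (o,p67)}
  {m, n, o} × {p67} = {(m,p67), (n,p67), (o,p67)}
  {o} × {p66, p67, p68} = {(o,p66), (o,p67), (o,p68)}
  {n, o} × {p66, p67, p68} = {(n,p66), (n,p67), (n,p68), (o,p66), (o,p67), (o,p68)}
  {m, n, o} × {p66, p67, p68} = {(m,p66), (m,p67), (m,p68), (n,p66), (n,p67), (n,p68), (o,p66), (o,p67), (o,p68)}
These 7 distinct sets form the basis B.
Close under arbitrary unions to get τ_{X×Y}; counting gives |τ_{X×Y}| = 10.


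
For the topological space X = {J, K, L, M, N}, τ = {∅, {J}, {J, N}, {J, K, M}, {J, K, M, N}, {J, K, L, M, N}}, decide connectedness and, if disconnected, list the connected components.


(X, τ) is connected.

Find clopen sets (U ∈ τ with X ∖ U ∈ τ):
  U = ∅, X ∖ U = {J, K, L, M, N} — both open, so U is clopen.
  U = {J, K, L, M, N}, X ∖ U = ∅ — both open, so U is clopen.
Only trivial clopens (∅ and X) exist, so (X, τ) is connected.
Compute connected components by grouping points that agree on all clopens:
  component: {J, K, L, M, N}


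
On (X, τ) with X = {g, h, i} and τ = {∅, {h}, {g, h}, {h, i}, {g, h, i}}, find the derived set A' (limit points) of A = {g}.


A' = ∅

For each x ∈ X, list the open sets U ∈ τ with x ∈ U, then check whether U ∩ (A ∖ {x}) ≠ ∅ for every such U.
  x = g: open {g, h} ∋ x has {g, h} ∩ (A ∖ {g}) = ∅, so x is NOT a limit point.
  x = h: open {h} ∋ x has {h} ∩ (A ∖ {h}) = ∅, so x is NOT a limit point.
  x = i: open {h, i} ∋ x has {h, i} ∩ (A ∖ {i}) = ∅, so x is NOT a limit point.
Collecting: A' = ∅.


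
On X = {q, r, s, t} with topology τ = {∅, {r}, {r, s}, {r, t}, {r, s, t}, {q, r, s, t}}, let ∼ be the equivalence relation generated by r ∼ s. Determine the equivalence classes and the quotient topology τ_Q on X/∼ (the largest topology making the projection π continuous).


X/∼ = {[q], [r=s], [t]}; |τ_Q| = 4.

Equivalence classes: [q], [r=s], [t].
Quotient map π: X → X/∼ sends q ↦ [q], r ↦ [r=s], s ↦ [r=s], t ↦ [t].
For each subset V ⊆ X/∼, compute π^{-1}(V) ⊆ X and check whether π^{-1}(V) ∈ τ. V is open in τ_Q iff π^{-1}(V) ∈ τ.
  V = {}: π^{-1}(V) = ∅ ∈ τ ✓.
  V = {[q]}: π^{-1}(V) = {q} ∉ τ ✗.
  V = {[r=s]}: π^{-1}(V) = {r, s} ∈ τ ✓.
  V = {[q], [r=s]}: π^{-1}(V) = {q, r, s} ∉ τ ✗.
  V = {[t]}: π^{-1}(V) = {t} ∉ τ ✗.
  V = {[q], [t]}: π^{-1}(V) = {q, t} ∉ τ ✗.
  V = {[r=s], [t]}: π^{-1}(V) = {r, s, t} ∈ τ ✓.
  V = {[q], [r=s], [t]}: π^{-1}(V) = {q, r, s, t} ∈ τ ✓.
Open sets in the quotient: τ_Q = {{}, {[r=s]}, {[r=s], [t]}, {[q], [r=s], [t]}} (4 elements).


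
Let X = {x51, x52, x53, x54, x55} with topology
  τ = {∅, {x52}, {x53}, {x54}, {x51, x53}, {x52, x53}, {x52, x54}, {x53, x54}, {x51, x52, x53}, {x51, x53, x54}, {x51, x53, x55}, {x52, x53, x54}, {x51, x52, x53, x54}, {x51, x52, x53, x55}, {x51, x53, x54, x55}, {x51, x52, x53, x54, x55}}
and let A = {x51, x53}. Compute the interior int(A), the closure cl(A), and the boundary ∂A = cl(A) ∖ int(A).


int(A) = {x51, x53}, cl(A) = {x51, x53, x55}, ∂A = {x55}.

Closed sets in (X, τ) are complements of opens:
  closed(X, τ) = {∅, {x52}, {x54}, {x55}, {x51, x55}, {x52, x54}, {x52, x55}, {x54, x55}, {x51, x52, x55}, {x51, x53, x55}, {x51, x54, x55}, {x52, x54, x55}, {x51, x52, x53, x55}, {x51, x52, x54, x55}, {x51, x53, x54, x55}, {x51, x52, x53, x54, x55}}.
int(A) = ⋃ {U ∈ τ : U ⊆ A}. Opens contained in A: ∅, {x53}, {x51, x53}.
Taking the union of these: int(A) = {x51, x53}.
cl(A) = ⋂ {C closed : A ⊆ C}. Closed sets containing A: {x51, x53, x55}, {x51, x52, x53, x55}, {x51, x53, x54, x55}, {x51, x52, x53, x54, x55}.
Intersecting these: cl(A) = {x51, x53, x55}.
∂A = cl(A) ∖ int(A) = {x51, x53, x55} ∖ {x51, x53} = {x55}.


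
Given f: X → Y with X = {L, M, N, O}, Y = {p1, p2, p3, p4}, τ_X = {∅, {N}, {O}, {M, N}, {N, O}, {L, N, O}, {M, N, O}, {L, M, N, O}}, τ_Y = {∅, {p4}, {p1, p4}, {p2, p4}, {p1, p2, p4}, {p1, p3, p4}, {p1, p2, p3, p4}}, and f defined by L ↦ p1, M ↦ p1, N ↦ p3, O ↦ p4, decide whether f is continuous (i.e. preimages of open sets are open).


f is NOT continuous.

Compute f^{-1}(U) for each U ∈ τ_Y:
  U = ∅: f^{-1}(U) = ∅ ∈ τ_X ✓.
  U = {p4}: f^{-1}(U) = {O} ∈ τ_X ✓.
  U = {p1, p4}: f^{-1}(U) = {L, M, O} ∉ τ_X ✗.
  U = {p2, p4}: f^{-1}(U) = {O} ∈ τ_X ✓.
  U = {p1, p2, p4}: f^{-1}(U) = {L, M, O} ∉ τ_X ✗.
  U = {p1, p3, p4}: f^{-1}(U) = {L, M, N, O} ∈ τ_X ✓.
  U = {p1, p2, p3, p4}: f^{-1}(U) = {L, M, N, O} ∈ τ_X ✓.
Found U = {p1, p4} with f^{-1}(U) = {L, M, O} not in τ_X. Therefore f is NOT continuous.


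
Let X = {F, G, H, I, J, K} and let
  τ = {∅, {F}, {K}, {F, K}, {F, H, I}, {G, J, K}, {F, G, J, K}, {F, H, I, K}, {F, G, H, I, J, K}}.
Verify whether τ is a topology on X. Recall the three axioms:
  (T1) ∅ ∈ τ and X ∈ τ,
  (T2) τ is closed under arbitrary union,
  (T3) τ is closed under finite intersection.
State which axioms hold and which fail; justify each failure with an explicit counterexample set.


τ IS a topology on X.

Axiom (T1): ∅ ∈ τ? Yes; X ∈ τ? Yes.
Axiom (T2/T3): check pairwise unions and intersections of members of τ.
All pairwise intersections and unions checked — each lies in τ. Therefore τ satisfies (T1), (T2), (T3): it IS a topology on X.


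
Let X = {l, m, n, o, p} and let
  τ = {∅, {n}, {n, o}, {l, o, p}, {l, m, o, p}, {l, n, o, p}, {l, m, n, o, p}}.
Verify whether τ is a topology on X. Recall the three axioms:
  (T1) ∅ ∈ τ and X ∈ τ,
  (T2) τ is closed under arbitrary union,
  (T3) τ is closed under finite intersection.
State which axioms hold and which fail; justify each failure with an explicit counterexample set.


τ is NOT a topology on X.

Axiom (T1): ∅ ∈ τ? Yes; X ∈ τ? Yes.
Axiom (T2/T3): check pairwise unions and intersections of members of τ.
Counterexample for (T3): {n, o} ∩ {l, o, p} = {o} ∉ τ. Therefore τ is NOT a topology.


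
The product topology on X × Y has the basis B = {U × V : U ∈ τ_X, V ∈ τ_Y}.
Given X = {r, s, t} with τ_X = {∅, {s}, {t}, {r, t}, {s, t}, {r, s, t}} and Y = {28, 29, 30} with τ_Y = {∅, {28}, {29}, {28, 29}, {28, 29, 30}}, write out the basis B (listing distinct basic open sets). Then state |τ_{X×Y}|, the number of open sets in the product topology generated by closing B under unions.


Basis B = {∅ × ∅, {s} × {28}, {s} × {29}, {t} × {28}, {t} × {29}, {r, t} × {28}, {r, t} × {29}, {s} × {28, 29}, {s, t} × {28}, {s, t} × {29}, {t} × {28, 29}, {r, s, t} × {28}, {r, s, t} × {29}, {s} × {28, 29, 30}, {t} × {28, 29, 30}, {r, t} × {28, 29}, {s, t} × {28, 29}, {r, t} × {28, 29, 30}, {r, s, t} × {28, 29}, {s, t} × {28, 29, 30}, {r, s, t} × {28, 29, 30}}; |τ_{X×Y}| = 70.

Enumerate products U × V with U ∈ τ_X, V ∈ τ_Y (deduplicated):
  ∅ × ∅ = {} (∅)
  {s} × {28} = {(s,28)}
  {s} × {29} = {(s,29)}
  {t} × {28} = {(t,28)}
  {t} × {29} = {(t,29)}
  {r, t} × {28} = {(r,28), (t,28)}
  {r, t} × {29} = {(r,29), (t,29)}
  {s} × {28, 29} = {(s,28), (s,29)}
  {s, t} × {28} = {(s,28), (t,28)}
  {s, t} × {29} = {(s,29), (t,29)}
  {t} × {28, 29} = {(t,28), (t,29)}
  {r, s, t} × {28} = {(r,28), (s,28), (t,28)}
  {r, s, t} × {29} = {(r,29), (s,29), (t,29)}
  {s} × {28, 29, 30} = {(s,28), (s,29), (s,30)}
  {t} × {28, 29, 30} = {(t,28), (t,29), (t,30)}
  {r, t} × {28, 29} = {(r,28), (r,29), (t,28), (t,29)}
  {s, t} × {28, 29} = {(s,28), (s,29), (t,28), (t,29)}
  {r, t} × {28, 29, 30} = {(r,28), (r,29), (r,30), (t,28), (t,29), (t,30)}
  {r, s, t} × {28, 29} = {(r,28), (r,29), (s,28), (s,29), (t,28), (t,29)}
  {s, t} × {28, 29, 30} = {(s,28), (s,29), (s,30), (t,28), (t,29), (t,30)}
  {r, s, t} × {28, 29, 30} = {(r,28), (r,29), (r,30), (s,28), (s,29), (s,30), (t,28), (t,29), (t,30)}
These 21 distinct sets form the basis B.
Close under arbitrary unions to get τ_{X×Y}; counting gives |τ_{X×Y}| = 70.


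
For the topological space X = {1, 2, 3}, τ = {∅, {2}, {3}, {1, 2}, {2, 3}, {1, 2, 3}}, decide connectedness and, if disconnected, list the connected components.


(X, τ) is disconnected; components = [{3}, {1, 2}].

Find clopen sets (U ∈ τ with X ∖ U ∈ τ):
  U = ∅, X ∖ U = {1, 2, 3} — both open, so U is clopen.
  U = {3}, X ∖ U = {1, 2} — both open, so U is clopen.
  U = {1, 2}, X ∖ U = {3} — both open, so U is clopen.
  U = {1, 2, 3}, X ∖ U = ∅ — both open, so U is clopen.
Nontrivial clopen(s) exist: e.g. {1, 2}. So (X, τ) is disconnected.
Compute connected components by grouping points that agree on all clopens:
  component: {3}
  component: {1, 2}


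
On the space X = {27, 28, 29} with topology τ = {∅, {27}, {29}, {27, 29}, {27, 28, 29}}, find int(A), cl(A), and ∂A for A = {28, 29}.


int(A) = {29}, cl(A) = {28, 29}, ∂A = {28}.

Closed sets in (X, τ) are complements of opens:
  closed(X, τ) = {∅, {28}, {27, 28}, {28, 29}, {27, 28, 29}}.
int(A) = ⋃ {U ∈ τ : U ⊆ A}. Opens contained in A: ∅, {29}.
Taking the union of these: int(A) = {29}.
cl(A) = ⋂ {C closed : A ⊆ C}. Closed sets containing A: {28, 29}, {27, 28, 29}.
Intersecting these: cl(A) = {28, 29}.
∂A = cl(A) ∖ int(A) = {28, 29} ∖ {29} = {28}.


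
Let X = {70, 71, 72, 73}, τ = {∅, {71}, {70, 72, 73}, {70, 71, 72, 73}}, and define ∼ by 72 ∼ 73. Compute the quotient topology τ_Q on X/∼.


X/∼ = {[70], [71], [72=73]}; |τ_Q| = 4.

Equivalence classes: [70], [71], [72=73].
Quotient map π: X → X/∼ sends 70 ↦ [70], 71 ↦ [71], 72 ↦ [72=73], 73 ↦ [72=73].
For each subset V ⊆ X/∼, compute π^{-1}(V) ⊆ X and check whether π^{-1}(V) ∈ τ. V is open in τ_Q iff π^{-1}(V) ∈ τ.
  V = {}: π^{-1}(V) = ∅ ∈ τ ✓.
  V = {[70]}: π^{-1}(V) = {70} ∉ τ ✗.
  V = {[71]}: π^{-1}(V) = {71} ∈ τ ✓.
  V = {[70], [71]}: π^{-1}(V) = {70, 71} ∉ τ ✗.
  V = {[72=73]}: π^{-1}(V) = {72, 73} ∉ τ ✗.
  V = {[70], [72=73]}: π^{-1}(V) = {70, 72, 73} ∈ τ ✓.
  V = {[71], [72=73]}: π^{-1}(V) = {71, 72, 73} ∉ τ ✗.
  V = {[70], [71], [72=73]}: π^{-1}(V) = {70, 71, 72, 73} ∈ τ ✓.
Open sets in the quotient: τ_Q = {{}, {[71]}, {[70], [72=73]}, {[70], [71], [72=73]}} (4 elements).


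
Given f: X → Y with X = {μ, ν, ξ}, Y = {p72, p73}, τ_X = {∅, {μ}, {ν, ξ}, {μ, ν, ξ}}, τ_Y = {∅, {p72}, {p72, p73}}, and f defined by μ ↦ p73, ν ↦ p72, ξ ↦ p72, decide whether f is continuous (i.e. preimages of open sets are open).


f IS continuous.

Compute f^{-1}(U) for each U ∈ τ_Y:
  U = ∅: f^{-1}(U) = ∅ ∈ τ_X ✓.
  U = {p72}: f^{-1}(U) = {ν, ξ} ∈ τ_X ✓.
  U = {p72, p73}: f^{-1}(U) = {μ, ν, ξ} ∈ τ_X ✓.
Every preimage lies in τ_X, so f IS continuous.


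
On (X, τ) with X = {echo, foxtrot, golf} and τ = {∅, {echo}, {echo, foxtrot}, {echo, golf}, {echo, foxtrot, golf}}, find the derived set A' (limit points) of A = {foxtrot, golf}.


A' = ∅

For each x ∈ X, list the open sets U ∈ τ with x ∈ U, then check whether U ∩ (A ∖ {x}) ≠ ∅ for every such U.
  x = echo: open {echo} ∋ x has {echo} ∩ (A ∖ {echo}) = ∅, so x is NOT a limit point.
  x = foxtrot: open {echo, foxtrot} ∋ x has {echo, foxtrot} ∩ (A ∖ {foxtrot}) = ∅, so x is NOT a limit point.
  x = golf: open {echo, golf} ∋ x has {echo, golf} ∩ (A ∖ {golf}) = ∅, so x is NOT a limit point.
Collecting: A' = ∅.


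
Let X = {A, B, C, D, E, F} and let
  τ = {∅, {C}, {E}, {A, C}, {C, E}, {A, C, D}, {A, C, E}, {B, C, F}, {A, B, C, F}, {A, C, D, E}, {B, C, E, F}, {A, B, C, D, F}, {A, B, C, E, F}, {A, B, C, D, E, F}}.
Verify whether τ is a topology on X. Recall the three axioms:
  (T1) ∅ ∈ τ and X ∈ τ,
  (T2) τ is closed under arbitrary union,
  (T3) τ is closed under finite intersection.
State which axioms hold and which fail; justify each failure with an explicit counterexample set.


τ IS a topology on X.

Axiom (T1): ∅ ∈ τ? Yes; X ∈ τ? Yes.
Axiom (T2/T3): check pairwise unions and intersections of members of τ.
All pairwise intersections and unions checked — each lies in τ. Therefore τ satisfies (T1), (T2), (T3): it IS a topology on X.


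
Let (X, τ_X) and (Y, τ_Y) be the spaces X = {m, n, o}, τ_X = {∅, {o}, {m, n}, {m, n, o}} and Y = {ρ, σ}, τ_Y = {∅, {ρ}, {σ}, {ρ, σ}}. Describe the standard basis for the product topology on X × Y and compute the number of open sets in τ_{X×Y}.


Basis B = {∅ × ∅, {o} × {ρ}, {o} × {σ}, {m, n} × {ρ}, {m, n} × {σ}, {o} × {ρ, σ}, {m, n, o} × {ρ}, {m, n, o} × {σ}, {m, n} × {ρ, σ}, {m, n, o} × {ρ, σ}}; |τ_{X×Y}| = 16.

Enumerate products U × V with U ∈ τ_X, V ∈ τ_Y (deduplicated):
  ∅ × ∅ = {} (∅)
  {o} × {ρ} = {(o,ρ)}
  {o} × {σ} = {(o,σ)}
  {m, n} × {ρ} = {(m,ρ), (n,ρ)}
  {m, n} × {σ} = {(m,σ), (n,σ)}
  {o} × {ρ, σ} = {(o,ρ), (o,σ)}
  {m, n, o} × {ρ} = {(m,ρ), (n,ρ), (o,ρ)}
  {m, n, o} × {σ} = {(m,σ), (n,σ), (o,σ)}
  {m, n} × {ρ, σ} = {(m,ρ), (m,σ), (n,ρ), (n,σ)}
  {m, n, o} × {ρ, σ} = {(m,ρ), (m,σ), (n,ρ), (n,σ), (o,ρ), (o,σ)}
These 10 distinct sets form the basis B.
Close under arbitrary unions to get τ_{X×Y}; counting gives |τ_{X×Y}| = 16.


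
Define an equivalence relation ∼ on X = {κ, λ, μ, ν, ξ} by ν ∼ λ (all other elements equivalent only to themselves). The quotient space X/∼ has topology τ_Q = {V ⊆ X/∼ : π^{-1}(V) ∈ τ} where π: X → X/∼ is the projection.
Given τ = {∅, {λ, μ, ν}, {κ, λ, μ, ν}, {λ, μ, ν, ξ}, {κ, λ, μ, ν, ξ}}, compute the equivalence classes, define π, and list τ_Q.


X/∼ = {[κ], [λ=ν], [μ], [ξ]}; |τ_Q| = 5.

Equivalence classes: [κ], [λ=ν], [μ], [ξ].
Quotient map π: X → X/∼ sends κ ↦ [κ], λ ↦ [λ=ν], μ ↦ [μ], ν ↦ [λ=ν], ξ ↦ [ξ].
For each subset V ⊆ X/∼, compute π^{-1}(V) ⊆ X and check whether π^{-1}(V) ∈ τ. V is open in τ_Q iff π^{-1}(V) ∈ τ.
  V = {}: π^{-1}(V) = ∅ ∈ τ ✓.
  V = {[κ]}: π^{-1}(V) = {κ} ∉ τ ✗.
  V = {[λ=ν]}: π^{-1}(V) = {λ, ν} ∉ τ ✗.
  V = {[κ], [λ=ν]}: π^{-1}(V) = {κ, λ, ν} ∉ τ ✗.
  V = {[μ]}: π^{-1}(V) = {μ} ∉ τ ✗.
  V = {[κ], [μ]}: π^{-1}(V) = {κ, μ} ∉ τ ✗.
  V = {[λ=ν], [μ]}: π^{-1}(V) = {λ, μ, ν} ∈ τ ✓.
  V = {[κ], [λ=ν], [μ]}: π^{-1}(V) = {κ, λ, μ, ν} ∈ τ ✓.
  V = {[ξ]}: π^{-1}(V) = {ξ} ∉ τ ✗.
  V = {[κ], [ξ]}: π^{-1}(V) = {κ, ξ} ∉ τ ✗.
  V = {[λ=ν], [ξ]}: π^{-1}(V) = {λ, ν, ξ} ∉ τ ✗.
  V = {[κ], [λ=ν], [ξ]}: π^{-1}(V) = {κ, λ, ν, ξ} ∉ τ ✗.
  V = {[μ], [ξ]}: π^{-1}(V) = {μ, ξ} ∉ τ ✗.
  V = {[κ], [μ], [ξ]}: π^{-1}(V) = {κ, μ, ξ} ∉ τ ✗.
  V = {[λ=ν], [μ], [ξ]}: π^{-1}(V) = {λ, μ, ν, ξ} ∈ τ ✓.
  V = {[κ], [λ=ν], [μ], [ξ]}: π^{-1}(V) = {κ, λ, μ, ν, ξ} ∈ τ ✓.
Open sets in the quotient: τ_Q = {{}, {[λ=ν], [μ]}, {[κ], [λ=ν], [μ]}, {[λ=ν], [μ], [ξ]}, {[κ], [λ=ν], [μ], [ξ]}} (5 elements).


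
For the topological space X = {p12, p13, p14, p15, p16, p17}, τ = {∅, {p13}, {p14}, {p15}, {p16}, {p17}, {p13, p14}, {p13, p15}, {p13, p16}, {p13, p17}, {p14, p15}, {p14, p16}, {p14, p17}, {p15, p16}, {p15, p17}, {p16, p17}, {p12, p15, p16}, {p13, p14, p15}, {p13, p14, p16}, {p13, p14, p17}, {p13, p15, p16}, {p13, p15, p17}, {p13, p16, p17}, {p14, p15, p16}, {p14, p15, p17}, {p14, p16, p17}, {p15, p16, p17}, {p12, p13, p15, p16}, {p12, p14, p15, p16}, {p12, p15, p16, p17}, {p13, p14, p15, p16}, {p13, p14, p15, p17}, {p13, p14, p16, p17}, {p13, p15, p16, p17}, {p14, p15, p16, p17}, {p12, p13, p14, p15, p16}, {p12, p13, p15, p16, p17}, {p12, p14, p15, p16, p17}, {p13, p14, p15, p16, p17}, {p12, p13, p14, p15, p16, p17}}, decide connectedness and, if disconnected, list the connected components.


(X, τ) is disconnected; components = [{p13}, {p14}, {p17}, {p12, p15, p16}].

Find clopen sets (U ∈ τ with X ∖ U ∈ τ):
  U = ∅, X ∖ U = {p12, p13, p14, p15, p16, p17} — both open, so U is clopen.
  U = {p13}, X ∖ U = {p12, p14, p15, p16, p17} — both open, so U is clopen.
  U = {p14}, X ∖ U = {p12, p13, p15, p16, p17} — both open, so U is clopen.
  U = {p17}, X ∖ U = {p12, p13, p14, p15, p16} — both open, so U is clopen.
  U = {p13, p14}, X ∖ U = {p12, p15, p16, p17} — both open, so U is clopen.
  U = {p13, p17}, X ∖ U = {p12, p14, p15, p16} — both open, so U is clopen.
  U = {p14, p17}, X ∖ U = {p12, p13, p15, p16} — both open, so U is clopen.
  U = {p12, p15, p16}, X ∖ U = {p13, p14, p17} — both open, so U is clopen.
  U = {p13, p14, p17}, X ∖ U = {p12, p15, p16} — both open, so U is clopen.
  U = {p12, p13, p15, p16}, X ∖ U = {p14, p17} — both open, so U is clopen.
  U = {p12, p14, p15, p16}, X ∖ U = {p13, p17} — both open, so U is clopen.
  U = {p12, p15, p16, p17}, X ∖ U = {p13, p14} — both open, so U is clopen.
  U = {p12, p13, p14, p15, p16}, X ∖ U = {p17} — both open, so U is clopen.
  U = {p12, p13, p15, p16, p17}, X ∖ U = {p14} — both open, so U is clopen.
  U = {p12, p14, p15, p16, p17}, X ∖ U = {p13} — both open, so U is clopen.
  U = {p12, p13, p14, p15, p16, p17}, X ∖ U = ∅ — both open, so U is clopen.
Nontrivial clopen(s) exist: e.g. {p14, p17}. So (X, τ) is disconnected.
Compute connected components by grouping points that agree on all clopens:
  component: {p13}
  component: {p14}
  component: {p17}
  component: {p12, p15, p16}
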